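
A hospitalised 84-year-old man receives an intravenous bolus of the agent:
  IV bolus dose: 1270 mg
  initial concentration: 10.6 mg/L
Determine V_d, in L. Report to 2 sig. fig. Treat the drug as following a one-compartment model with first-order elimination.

Vd = Dose / C₀ = 1270 / 10.6 = 119.8 L

120 L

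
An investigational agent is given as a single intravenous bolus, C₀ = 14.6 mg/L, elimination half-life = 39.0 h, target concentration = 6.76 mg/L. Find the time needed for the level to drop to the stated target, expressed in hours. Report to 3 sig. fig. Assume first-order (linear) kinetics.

43.3 h

k = ln2 / t½ = 0.693147 / 39.0 = 0.01777 h⁻¹
t = ln(C₀ / C) / k = ln(14.60 / 6.76) / 0.01777
  = ln(2.160) / 0.01777 = 0.7701 / 0.01777 = 43.34 h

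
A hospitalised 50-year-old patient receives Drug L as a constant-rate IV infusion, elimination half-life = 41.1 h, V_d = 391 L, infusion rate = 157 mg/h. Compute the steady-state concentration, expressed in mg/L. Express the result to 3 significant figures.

k = ln2 / t½ = 0.693147 / 41.1 = 0.01686 h⁻¹
CL = k × Vd = 0.01686 × 391 = 6.592 L/h
At steady state Css = R₀ / CL = 157 / 6.592 = 23.82 mg/L

23.8 mg/L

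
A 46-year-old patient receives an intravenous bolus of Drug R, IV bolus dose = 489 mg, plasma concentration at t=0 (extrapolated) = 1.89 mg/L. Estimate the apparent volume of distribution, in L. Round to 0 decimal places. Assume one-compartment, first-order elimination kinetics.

259 L

Vd = Dose / C₀ = 489.0 / 1.89 = 258.7 L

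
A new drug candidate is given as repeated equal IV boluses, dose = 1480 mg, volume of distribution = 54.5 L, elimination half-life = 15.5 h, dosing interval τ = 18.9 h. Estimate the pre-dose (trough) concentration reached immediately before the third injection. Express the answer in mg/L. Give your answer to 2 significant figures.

17 mg/L

C₀ per dose = Dose / Vd = 1480 / 54.5 = 27.16 mg/L
k = ln2 / t½ = 0.693147 / 15.5 = 0.04472 h⁻¹
Fraction remaining after one interval: r = e^(−kτ) = e^(−0.04472 × 18.9) = 0.4295
Before dose 3, 2 doses have been given (aged 1τ, 2τ).
C_trough = C₀ × (r + r²) = 27.16 × (0.4295 + 0.1845) = 16.68 mg/L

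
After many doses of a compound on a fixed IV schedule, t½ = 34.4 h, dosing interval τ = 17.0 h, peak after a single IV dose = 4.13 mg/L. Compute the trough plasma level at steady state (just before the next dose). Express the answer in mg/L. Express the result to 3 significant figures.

10.1 mg/L

k = ln2 / t½ = 0.693147 / 34.4 = 0.02015 h⁻¹
e^(−kτ) = e^(−0.02015 × 17.0) = 0.7100
Accumulation ratio R = 1 / (1 − e^(−kτ)) = 1 / (1 − 0.7100) = 3.448
Steady-state trough = C₀ × R × e^(−kτ) = 4.13 × 3.448 × 0.7100 = 10.11 mg/L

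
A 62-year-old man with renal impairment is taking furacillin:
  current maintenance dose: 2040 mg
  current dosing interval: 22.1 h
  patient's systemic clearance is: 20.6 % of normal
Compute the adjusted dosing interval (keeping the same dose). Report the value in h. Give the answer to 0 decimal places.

107 h

To keep the same average steady-state level, dosing rate must scale with clearance.
CL ratio = 20.6 / 100 = 0.2060
New interval (same dose) = 22.1 / 0.2060 = 107.3 h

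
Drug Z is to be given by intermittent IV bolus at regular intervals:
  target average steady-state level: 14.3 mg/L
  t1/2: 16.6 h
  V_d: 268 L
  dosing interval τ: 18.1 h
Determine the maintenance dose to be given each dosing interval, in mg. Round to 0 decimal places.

2896 mg

k = ln2 / t½ = 0.693147 / 16.6 = 0.04176 h⁻¹
CL = k × Vd = 0.04176 × 268 = 11.19 L/h
At steady state, Dose/τ = Css × CL.
Dose = Css × CL × τ = 14.3 × 11.19 × 18.1 = 2896 mg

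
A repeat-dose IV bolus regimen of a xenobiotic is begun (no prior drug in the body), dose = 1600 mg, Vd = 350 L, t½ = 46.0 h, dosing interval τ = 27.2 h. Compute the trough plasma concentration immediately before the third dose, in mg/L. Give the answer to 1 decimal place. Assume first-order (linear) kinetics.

C₀ per dose = Dose / Vd = 1600 / 350 = 4.571 mg/L
k = ln2 / t½ = 0.693147 / 46.0 = 0.01507 h⁻¹
Fraction remaining after one interval: r = e^(−kτ) = e^(−0.01507 × 27.2) = 0.6637
Before dose 3, 2 doses have been given (aged 1τ, 2τ).
C_trough = C₀ × (r + r²) = 4.571 × (0.6637 + 0.4405) = 5.047 mg/L

5.0 mg/L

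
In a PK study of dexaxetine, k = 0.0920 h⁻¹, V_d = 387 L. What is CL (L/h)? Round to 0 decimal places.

36 L/h

CL = k × Vd = 0.0920 × 387 = 35.60 L/h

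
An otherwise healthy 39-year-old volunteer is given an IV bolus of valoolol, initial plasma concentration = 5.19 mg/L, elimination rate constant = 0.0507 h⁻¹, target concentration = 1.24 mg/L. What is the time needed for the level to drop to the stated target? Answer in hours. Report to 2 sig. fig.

28 h

t = ln(C₀ / C) / k = ln(5.190 / 1.24) / 0.05070
  = ln(4.185) / 0.05070 = 1.432 / 0.05070 = 28.24 h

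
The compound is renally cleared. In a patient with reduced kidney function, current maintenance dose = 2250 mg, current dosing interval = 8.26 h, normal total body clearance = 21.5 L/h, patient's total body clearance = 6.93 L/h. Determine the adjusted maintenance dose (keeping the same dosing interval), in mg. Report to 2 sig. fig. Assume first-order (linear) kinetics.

730 mg

To keep the same average steady-state level, dosing rate must scale with clearance.
CL ratio = 6.93 / 21.5 = 0.3223
New dose (same interval) = 2250 × 0.3223 = 725.2 mg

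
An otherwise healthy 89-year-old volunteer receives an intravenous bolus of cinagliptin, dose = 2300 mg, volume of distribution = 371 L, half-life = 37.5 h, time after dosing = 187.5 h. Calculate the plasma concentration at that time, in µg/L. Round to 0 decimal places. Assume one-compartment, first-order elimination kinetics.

C₀ = Dose / Vd = 2300 / 371 = 6.199 mg/L
k = ln2 / t½ = 0.693147 / 37.5 = 0.01848 h⁻¹
t / t½ = 187.5 / 37.5 = 5 half-lives
C = C₀ × (1/2)^5 = 6.199 × 0.03125 = 0.1937 mg/L
Convert: 0.1937 mg/L × 1000 = 193.7 µg/L

194 µg/L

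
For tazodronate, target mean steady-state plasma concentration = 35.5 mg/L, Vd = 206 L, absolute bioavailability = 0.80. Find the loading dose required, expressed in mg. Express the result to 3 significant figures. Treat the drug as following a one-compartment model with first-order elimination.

LD = Css × Vd / F = 35.5 × 206 / 0.80 = 9141 mg

9140 mg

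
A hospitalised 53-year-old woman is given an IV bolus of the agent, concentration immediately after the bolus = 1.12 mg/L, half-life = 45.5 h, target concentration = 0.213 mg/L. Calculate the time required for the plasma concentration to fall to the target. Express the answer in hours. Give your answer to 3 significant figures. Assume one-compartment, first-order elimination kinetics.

109 h

k = ln2 / t½ = 0.693147 / 45.5 = 0.01523 h⁻¹
t = ln(C₀ / C) / k = ln(1.120 / 0.213) / 0.01523
  = ln(5.258) / 0.01523 = 1.660 / 0.01523 = 109.0 h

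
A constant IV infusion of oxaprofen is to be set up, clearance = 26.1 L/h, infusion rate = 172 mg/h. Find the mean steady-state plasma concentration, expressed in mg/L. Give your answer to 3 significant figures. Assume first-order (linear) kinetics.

At steady state Css = R₀ / CL = 172 / 26.10 = 6.590 mg/L

6.59 mg/L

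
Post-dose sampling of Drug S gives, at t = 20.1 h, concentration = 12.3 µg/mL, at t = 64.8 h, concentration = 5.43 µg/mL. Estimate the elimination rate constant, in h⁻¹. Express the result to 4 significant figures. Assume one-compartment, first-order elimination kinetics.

0.01829 h⁻¹

k = ln(C₁/C₂) / (t₂ − t₁) = ln(12.3/5.43) / (64.8 − 20.1)
  = 0.8177 / 44.70 = 0.01829 h⁻¹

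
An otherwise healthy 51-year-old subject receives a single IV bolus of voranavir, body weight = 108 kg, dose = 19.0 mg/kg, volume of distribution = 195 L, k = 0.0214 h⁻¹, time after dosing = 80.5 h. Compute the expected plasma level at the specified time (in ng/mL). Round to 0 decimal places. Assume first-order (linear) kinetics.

1879 ng/mL

Total dose = 19.0 × 108 = 2052 mg
C₀ = Dose / Vd = 2052 / 195 = 10.52 mg/L
C = C₀ · e^(−k·t) = 10.52 × e^(−0.02140 × 80.5)
  = 10.52 × 0.1786 = 1.879 mg/L
Convert: 1.879 mg/L × 1000 = 1879 ng/mL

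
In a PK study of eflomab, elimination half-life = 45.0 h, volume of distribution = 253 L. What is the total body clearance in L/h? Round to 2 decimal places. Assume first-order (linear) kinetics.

k = ln2 / t½ = 0.693147 / 45.0 = 0.01540 h⁻¹
CL = k × Vd = 0.01540 × 253 = 3.896 L/h

3.90 L/h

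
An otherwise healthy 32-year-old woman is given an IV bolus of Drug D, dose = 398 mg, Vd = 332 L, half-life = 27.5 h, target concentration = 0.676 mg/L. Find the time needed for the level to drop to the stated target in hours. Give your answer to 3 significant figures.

22.7 h

C₀ = Dose / Vd = 398.0 / 332 = 1.199 mg/L
k = ln2 / t½ = 0.693147 / 27.5 = 0.02521 h⁻¹
t = ln(C₀ / C) / k = ln(1.199 / 0.676) / 0.02521
  = ln(1.774) / 0.02521 = 0.5732 / 0.02521 = 22.74 h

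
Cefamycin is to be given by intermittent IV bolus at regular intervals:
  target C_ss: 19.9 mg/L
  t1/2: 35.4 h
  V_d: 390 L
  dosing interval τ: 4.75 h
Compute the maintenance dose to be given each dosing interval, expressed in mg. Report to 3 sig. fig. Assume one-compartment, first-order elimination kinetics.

722 mg

k = ln2 / t½ = 0.693147 / 35.4 = 0.01958 h⁻¹
CL = k × Vd = 0.01958 × 390 = 7.636 L/h
At steady state, Dose/τ = Css × CL.
Dose = Css × CL × τ = 19.9 × 7.636 × 4.75 = 721.8 mg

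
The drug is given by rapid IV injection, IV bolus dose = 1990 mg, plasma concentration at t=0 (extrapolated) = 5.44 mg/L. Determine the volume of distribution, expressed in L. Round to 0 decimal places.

366 L

Vd = Dose / C₀ = 1990 / 5.44 = 365.8 L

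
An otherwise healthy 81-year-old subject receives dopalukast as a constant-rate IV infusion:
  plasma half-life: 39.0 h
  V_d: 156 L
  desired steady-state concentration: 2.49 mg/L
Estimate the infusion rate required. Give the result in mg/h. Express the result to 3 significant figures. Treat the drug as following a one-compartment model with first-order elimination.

6.90 mg/h

k = ln2 / t½ = 0.693147 / 39.0 = 0.01777 h⁻¹
CL = k × Vd = 0.01777 × 156 = 2.772 L/h
At steady state, infusion rate R₀ = Css × CL = 2.49 × 2.772 = 6.902 mg/h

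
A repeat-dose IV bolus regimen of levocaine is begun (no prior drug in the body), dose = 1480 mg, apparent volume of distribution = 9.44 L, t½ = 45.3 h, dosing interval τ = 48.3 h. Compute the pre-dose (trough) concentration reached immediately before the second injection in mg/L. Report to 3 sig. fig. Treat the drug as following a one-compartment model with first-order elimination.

C₀ per dose = Dose / Vd = 1480 / 9.44 = 156.8 mg/L
k = ln2 / t½ = 0.693147 / 45.3 = 0.01530 h⁻¹
Fraction remaining after one interval: r = e^(−kτ) = e^(−0.01530 × 48.3) = 0.4776
Before dose 2, 1 dose has been given (aged 1τ).
C_trough = C₀ × r = 156.8 × 0.4776 = 74.89 mg/L

74.9 mg/L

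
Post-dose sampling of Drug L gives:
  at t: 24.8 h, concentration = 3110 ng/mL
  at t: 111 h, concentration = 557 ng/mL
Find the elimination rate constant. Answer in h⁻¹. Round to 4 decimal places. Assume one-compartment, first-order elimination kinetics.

k = ln(C₁/C₂) / (t₂ − t₁) = ln(3110/557) / (111 − 24.8)
  = 1.720 / 86.20 = 0.01995 h⁻¹

0.0200 h⁻¹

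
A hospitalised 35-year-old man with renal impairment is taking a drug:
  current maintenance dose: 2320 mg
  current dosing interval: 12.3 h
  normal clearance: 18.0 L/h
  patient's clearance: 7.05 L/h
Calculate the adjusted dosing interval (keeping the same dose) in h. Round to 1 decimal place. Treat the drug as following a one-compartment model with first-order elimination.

31.4 h

To keep the same average steady-state level, dosing rate must scale with clearance.
CL ratio = 7.05 / 18.0 = 0.3917
New interval (same dose) = 12.3 / 0.3917 = 31.40 h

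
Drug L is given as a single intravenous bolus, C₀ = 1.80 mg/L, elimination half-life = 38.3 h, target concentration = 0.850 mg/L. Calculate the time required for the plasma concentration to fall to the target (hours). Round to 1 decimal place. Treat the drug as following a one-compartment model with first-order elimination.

41.5 h

k = ln2 / t½ = 0.693147 / 38.3 = 0.01810 h⁻¹
t = ln(C₀ / C) / k = ln(1.800 / 0.850) / 0.01810
  = ln(2.118) / 0.01810 = 0.7505 / 0.01810 = 41.46 h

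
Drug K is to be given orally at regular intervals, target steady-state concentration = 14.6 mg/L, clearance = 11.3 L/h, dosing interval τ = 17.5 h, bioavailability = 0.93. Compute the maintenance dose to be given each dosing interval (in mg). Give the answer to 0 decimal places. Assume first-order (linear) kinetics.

At steady state, F × (Dose/τ) = Css × CL.
Dose = Css × CL × τ / F = 14.6 × 11.30 × 17.5 / 0.93 = 3104 mg

3104 mg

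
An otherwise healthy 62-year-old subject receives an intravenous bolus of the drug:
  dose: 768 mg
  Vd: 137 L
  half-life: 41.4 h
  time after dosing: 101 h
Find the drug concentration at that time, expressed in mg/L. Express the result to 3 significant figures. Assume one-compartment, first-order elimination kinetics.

1.03 mg/L

C₀ = Dose / Vd = 768.0 / 137 = 5.606 mg/L
k = ln2 / t½ = 0.693147 / 41.4 = 0.01674 h⁻¹
C = C₀ · e^(−k·t) = 5.606 × e^(−0.01674 × 101)
  = 5.606 × 0.1844 = 1.034 mg/L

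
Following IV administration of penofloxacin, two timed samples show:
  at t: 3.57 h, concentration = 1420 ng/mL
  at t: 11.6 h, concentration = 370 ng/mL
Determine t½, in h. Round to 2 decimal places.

k = ln(C₁/C₂) / (t₂ − t₁) = ln(1420/370) / (11.6 − 3.57)
  = 1.345 / 8.030 = 0.1675 h⁻¹
t½ = ln2 / k = 0.693147 / 0.1675 = 4.138 h

4.14 h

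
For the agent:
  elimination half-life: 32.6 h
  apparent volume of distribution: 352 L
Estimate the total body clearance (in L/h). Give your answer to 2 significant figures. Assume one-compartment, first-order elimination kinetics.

7.5 L/h

k = ln2 / t½ = 0.693147 / 32.6 = 0.02126 h⁻¹
CL = k × Vd = 0.02126 × 352 = 7.484 L/h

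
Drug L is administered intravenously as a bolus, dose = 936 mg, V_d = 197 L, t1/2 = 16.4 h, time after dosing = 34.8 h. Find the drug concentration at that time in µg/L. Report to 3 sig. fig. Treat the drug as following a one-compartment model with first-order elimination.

C₀ = Dose / Vd = 936.0 / 197 = 4.751 mg/L
k = ln2 / t½ = 0.693147 / 16.4 = 0.04227 h⁻¹
C = C₀ · e^(−k·t) = 4.751 × e^(−0.04227 × 34.8)
  = 4.751 × 0.2297 = 1.091 mg/L
Convert: 1.091 mg/L × 1000 = 1091 µg/L

1090 µg/L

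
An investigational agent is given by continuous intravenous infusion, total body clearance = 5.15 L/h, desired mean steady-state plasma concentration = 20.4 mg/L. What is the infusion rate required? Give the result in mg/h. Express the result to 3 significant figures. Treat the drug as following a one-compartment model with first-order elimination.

At steady state, infusion rate R₀ = Css × CL = 20.4 × 5.150 = 105.1 mg/h

105 mg/h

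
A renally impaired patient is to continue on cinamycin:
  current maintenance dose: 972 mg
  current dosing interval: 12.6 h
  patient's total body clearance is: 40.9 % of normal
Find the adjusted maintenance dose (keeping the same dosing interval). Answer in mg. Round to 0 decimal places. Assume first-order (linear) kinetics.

398 mg

To keep the same average steady-state level, dosing rate must scale with clearance.
CL ratio = 40.9 / 100 = 0.4090
New dose (same interval) = 972 × 0.4090 = 397.5 mg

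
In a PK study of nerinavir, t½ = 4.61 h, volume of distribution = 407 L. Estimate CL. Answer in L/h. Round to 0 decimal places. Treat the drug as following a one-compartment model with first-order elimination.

61 L/h

k = ln2 / t½ = 0.693147 / 4.61 = 0.1504 h⁻¹
CL = k × Vd = 0.1504 × 407 = 61.21 L/h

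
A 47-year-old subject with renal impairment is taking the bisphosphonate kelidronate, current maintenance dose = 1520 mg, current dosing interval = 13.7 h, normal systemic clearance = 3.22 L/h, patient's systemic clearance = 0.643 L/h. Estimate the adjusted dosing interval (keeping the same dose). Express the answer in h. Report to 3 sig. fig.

To keep the same average steady-state level, dosing rate must scale with clearance.
CL ratio = 0.643 / 3.22 = 0.1997
New interval (same dose) = 13.7 / 0.1997 = 68.60 h

68.6 h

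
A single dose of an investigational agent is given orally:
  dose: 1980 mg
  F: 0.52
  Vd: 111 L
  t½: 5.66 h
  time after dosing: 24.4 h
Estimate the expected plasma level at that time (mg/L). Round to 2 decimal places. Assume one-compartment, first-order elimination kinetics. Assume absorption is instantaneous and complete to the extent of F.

Amount reaching circulation = F × Dose = 0.52 × 1980 = 1030 mg
C₀ = F·Dose / Vd = 1030 / 111 = 9.279 mg/L
k = ln2 / t½ = 0.693147 / 5.66 = 0.1225 h⁻¹
C = C₀ · e^(−k·t) = 9.279 × e^(−0.1225 × 24.4)
  = 9.279 × 0.05034 = 0.4671 mg/L

0.47 mg/L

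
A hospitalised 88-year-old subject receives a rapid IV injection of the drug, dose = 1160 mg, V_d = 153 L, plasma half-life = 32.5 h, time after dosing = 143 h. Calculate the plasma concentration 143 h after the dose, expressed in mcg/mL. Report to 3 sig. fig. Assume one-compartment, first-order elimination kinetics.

0.359 mcg/mL

C₀ = Dose / Vd = 1160 / 153 = 7.582 mg/L
k = ln2 / t½ = 0.693147 / 32.5 = 0.02133 h⁻¹
C = C₀ · e^(−k·t) = 7.582 × e^(−0.02133 × 143)
  = 7.582 × 0.04735 = 0.3590 mg/L
(0.3590 mg/L = 0.3590 mcg/mL)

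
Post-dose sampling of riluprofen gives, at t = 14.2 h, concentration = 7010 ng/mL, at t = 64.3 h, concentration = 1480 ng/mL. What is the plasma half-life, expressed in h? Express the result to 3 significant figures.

22.3 h

k = ln(C₁/C₂) / (t₂ − t₁) = ln(7010/1480) / (64.3 − 14.2)
  = 1.555 / 50.10 = 0.03104 h⁻¹
t½ = ln2 / k = 0.693147 / 0.03104 = 22.33 h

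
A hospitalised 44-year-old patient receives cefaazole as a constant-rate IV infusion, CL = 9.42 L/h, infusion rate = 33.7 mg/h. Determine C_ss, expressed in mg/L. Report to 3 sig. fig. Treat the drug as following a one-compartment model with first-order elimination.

At steady state Css = R₀ / CL = 33.7 / 9.420 = 3.577 mg/L

3.58 mg/L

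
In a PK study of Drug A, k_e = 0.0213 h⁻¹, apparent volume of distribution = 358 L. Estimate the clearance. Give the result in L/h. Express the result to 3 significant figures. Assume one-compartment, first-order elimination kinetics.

7.63 L/h

CL = k × Vd = 0.0213 × 358 = 7.625 L/h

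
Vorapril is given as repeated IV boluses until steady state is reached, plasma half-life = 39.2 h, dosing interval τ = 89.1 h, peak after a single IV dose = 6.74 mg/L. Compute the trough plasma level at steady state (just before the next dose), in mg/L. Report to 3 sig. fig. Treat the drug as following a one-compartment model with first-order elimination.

k = ln2 / t½ = 0.693147 / 39.2 = 0.01768 h⁻¹
e^(−kτ) = e^(−0.01768 × 89.1) = 0.2069
Accumulation ratio R = 1 / (1 − e^(−kτ)) = 1 / (1 − 0.2069) = 1.261
Steady-state trough = C₀ × R × e^(−kτ) = 6.74 × 1.261 × 0.2069 = 1.758 mg/L

1.76 mg/L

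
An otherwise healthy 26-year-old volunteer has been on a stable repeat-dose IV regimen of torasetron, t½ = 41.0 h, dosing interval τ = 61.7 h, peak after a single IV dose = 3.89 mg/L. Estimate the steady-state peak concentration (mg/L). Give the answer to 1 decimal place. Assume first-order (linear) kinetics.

6.0 mg/L

k = ln2 / t½ = 0.693147 / 41.0 = 0.01691 h⁻¹
e^(−kτ) = e^(−0.01691 × 61.7) = 0.3523
Accumulation ratio R = 1 / (1 − e^(−kτ)) = 1 / (1 − 0.3523) = 1.544
Steady-state peak = C₀ × R = 3.89 × 1.544 = 6.006 mg/L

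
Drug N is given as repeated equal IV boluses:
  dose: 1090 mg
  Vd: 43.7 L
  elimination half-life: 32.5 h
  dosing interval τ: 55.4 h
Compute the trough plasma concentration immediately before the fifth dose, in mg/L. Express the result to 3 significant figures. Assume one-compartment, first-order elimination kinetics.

10.9 mg/L

C₀ per dose = Dose / Vd = 1090 / 43.7 = 24.94 mg/L
k = ln2 / t½ = 0.693147 / 32.5 = 0.02133 h⁻¹
Fraction remaining after one interval: r = e^(−kτ) = e^(−0.02133 × 55.4) = 0.3068
Before dose 5, 4 doses have been given (aged 1τ, 2τ, 3τ, 4τ).
C_trough = C₀ × (r + r² + … + r^4) = C₀ × r(1−r^4)/(1−r)
        = 24.94 × 0.3068 × (1 − 0.008860) / (1 − 0.3068) = 10.94 mg/L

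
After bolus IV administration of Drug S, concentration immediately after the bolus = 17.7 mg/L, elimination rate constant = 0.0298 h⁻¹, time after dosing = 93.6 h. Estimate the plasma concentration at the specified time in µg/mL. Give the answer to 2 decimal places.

1.09 µg/mL

C = C₀ · e^(−k·t) = 17.70 × e^(−0.02980 × 93.6)
  = 17.70 × 0.06147 = 1.088 mg/L
(1.088 mg/L = 1.088 µg/mL)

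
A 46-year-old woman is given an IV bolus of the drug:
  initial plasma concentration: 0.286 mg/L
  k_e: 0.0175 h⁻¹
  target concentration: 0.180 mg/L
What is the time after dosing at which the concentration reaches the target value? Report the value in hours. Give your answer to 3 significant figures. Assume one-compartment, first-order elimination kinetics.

26.5 h

t = ln(C₀ / C) / k = ln(0.2860 / 0.180) / 0.01750
  = ln(1.589) / 0.01750 = 0.4631 / 0.01750 = 26.46 h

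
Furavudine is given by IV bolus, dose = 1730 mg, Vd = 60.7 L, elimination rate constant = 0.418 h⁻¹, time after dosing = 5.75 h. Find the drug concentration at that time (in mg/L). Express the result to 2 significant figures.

C₀ = Dose / Vd = 1730 / 60.7 = 28.50 mg/L
C = C₀ · e^(−k·t) = 28.50 × e^(−0.4180 × 5.75)
  = 28.50 × 0.09040 = 2.576 mg/L

2.6 mg/L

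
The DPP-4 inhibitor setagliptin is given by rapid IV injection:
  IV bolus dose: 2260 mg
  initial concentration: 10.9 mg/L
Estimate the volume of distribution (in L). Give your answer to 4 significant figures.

207.3 L

Vd = Dose / C₀ = 2260 / 10.9 = 207.3 L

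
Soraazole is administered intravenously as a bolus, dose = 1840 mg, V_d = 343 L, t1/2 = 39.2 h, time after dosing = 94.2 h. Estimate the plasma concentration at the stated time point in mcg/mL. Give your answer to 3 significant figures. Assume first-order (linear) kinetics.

1.01 mcg/mL

C₀ = Dose / Vd = 1840 / 343 = 5.364 mg/L
k = ln2 / t½ = 0.693147 / 39.2 = 0.01768 h⁻¹
C = C₀ · e^(−k·t) = 5.364 × e^(−0.01768 × 94.2)
  = 5.364 × 0.1891 = 1.014 mg/L
(1.014 mg/L = 1.014 mcg/mL)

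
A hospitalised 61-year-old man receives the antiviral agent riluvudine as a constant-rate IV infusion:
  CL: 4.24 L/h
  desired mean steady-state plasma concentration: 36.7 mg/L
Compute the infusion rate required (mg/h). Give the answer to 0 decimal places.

At steady state, infusion rate R₀ = Css × CL = 36.7 × 4.240 = 155.6 mg/h

156 mg/h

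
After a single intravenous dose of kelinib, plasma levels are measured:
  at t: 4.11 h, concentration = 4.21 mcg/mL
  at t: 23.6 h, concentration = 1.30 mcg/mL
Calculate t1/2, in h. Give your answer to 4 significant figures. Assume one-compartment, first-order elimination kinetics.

11.50 h

k = ln(C₁/C₂) / (t₂ − t₁) = ln(4.21/1.30) / (23.6 − 4.11)
  = 1.175 / 19.49 = 0.06029 h⁻¹
t½ = ln2 / k = 0.693147 / 0.06029 = 11.50 h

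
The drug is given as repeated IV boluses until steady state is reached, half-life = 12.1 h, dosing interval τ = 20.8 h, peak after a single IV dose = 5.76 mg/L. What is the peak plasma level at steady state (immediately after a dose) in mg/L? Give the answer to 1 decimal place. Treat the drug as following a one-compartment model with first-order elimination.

8.3 mg/L

k = ln2 / t½ = 0.693147 / 12.1 = 0.05728 h⁻¹
e^(−kτ) = e^(−0.05728 × 20.8) = 0.3038
Accumulation ratio R = 1 / (1 − e^(−kτ)) = 1 / (1 − 0.3038) = 1.436
Steady-state peak = C₀ × R = 5.76 × 1.436 = 8.271 mg/L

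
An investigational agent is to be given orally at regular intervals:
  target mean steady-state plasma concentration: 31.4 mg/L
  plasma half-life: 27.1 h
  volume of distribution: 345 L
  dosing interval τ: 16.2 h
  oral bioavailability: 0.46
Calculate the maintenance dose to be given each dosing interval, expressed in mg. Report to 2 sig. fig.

k = ln2 / t½ = 0.693147 / 27.1 = 0.02558 h⁻¹
CL = k × Vd = 0.02558 × 345 = 8.825 L/h
At steady state, F × (Dose/τ) = Css × CL.
Dose = Css × CL × τ / F = 31.4 × 8.825 × 16.2 / 0.46 = 9759 mg

9800 mg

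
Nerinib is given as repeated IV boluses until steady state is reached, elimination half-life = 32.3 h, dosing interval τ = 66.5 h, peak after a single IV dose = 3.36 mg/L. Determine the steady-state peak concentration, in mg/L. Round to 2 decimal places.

4.42 mg/L

k = ln2 / t½ = 0.693147 / 32.3 = 0.02146 h⁻¹
e^(−kτ) = e^(−0.02146 × 66.5) = 0.2400
Accumulation ratio R = 1 / (1 − e^(−kτ)) = 1 / (1 − 0.2400) = 1.316
Steady-state peak = C₀ × R = 3.36 × 1.316 = 4.422 mg/L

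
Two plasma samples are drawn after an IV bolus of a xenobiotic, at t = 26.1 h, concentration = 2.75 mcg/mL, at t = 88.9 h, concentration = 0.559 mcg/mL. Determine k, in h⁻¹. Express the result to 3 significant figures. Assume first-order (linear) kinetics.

0.0254 h⁻¹

k = ln(C₁/C₂) / (t₂ − t₁) = ln(2.75/0.559) / (88.9 − 26.1)
  = 1.593 / 62.80 = 0.02537 h⁻¹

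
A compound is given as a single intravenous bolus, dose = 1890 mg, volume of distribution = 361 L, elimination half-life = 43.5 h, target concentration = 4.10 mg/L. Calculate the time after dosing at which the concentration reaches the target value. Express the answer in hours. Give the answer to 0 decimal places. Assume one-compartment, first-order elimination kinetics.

15 h

C₀ = Dose / Vd = 1890 / 361 = 5.235 mg/L
k = ln2 / t½ = 0.693147 / 43.5 = 0.01593 h⁻¹
t = ln(C₀ / C) / k = ln(5.235 / 4.10) / 0.01593
  = ln(1.277) / 0.01593 = 0.2445 / 0.01593 = 15.35 h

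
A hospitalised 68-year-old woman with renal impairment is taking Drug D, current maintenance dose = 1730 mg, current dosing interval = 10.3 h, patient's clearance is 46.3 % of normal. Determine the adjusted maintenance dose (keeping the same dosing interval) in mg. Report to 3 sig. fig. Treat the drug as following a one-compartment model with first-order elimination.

801 mg

To keep the same average steady-state level, dosing rate must scale with clearance.
CL ratio = 46.3 / 100 = 0.4630
New dose (same interval) = 1730 × 0.4630 = 801.0 mg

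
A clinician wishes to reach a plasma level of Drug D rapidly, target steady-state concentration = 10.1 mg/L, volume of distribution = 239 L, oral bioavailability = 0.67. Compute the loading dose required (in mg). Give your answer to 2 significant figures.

3600 mg

LD = Css × Vd / F = 10.1 × 239 / 0.67 = 3603 mg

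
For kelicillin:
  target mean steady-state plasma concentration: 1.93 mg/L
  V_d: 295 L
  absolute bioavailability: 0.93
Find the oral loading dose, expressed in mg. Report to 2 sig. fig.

610 mg

LD = Css × Vd / F = 1.93 × 295 / 0.93 = 612.2 mg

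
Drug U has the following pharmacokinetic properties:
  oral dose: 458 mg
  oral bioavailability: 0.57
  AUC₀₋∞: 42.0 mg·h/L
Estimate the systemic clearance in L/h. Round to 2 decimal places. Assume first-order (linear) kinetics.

6.22 L/h

CL = F·Dose / AUC = 0.57 × 458 / 42.0 = 6.216 L/h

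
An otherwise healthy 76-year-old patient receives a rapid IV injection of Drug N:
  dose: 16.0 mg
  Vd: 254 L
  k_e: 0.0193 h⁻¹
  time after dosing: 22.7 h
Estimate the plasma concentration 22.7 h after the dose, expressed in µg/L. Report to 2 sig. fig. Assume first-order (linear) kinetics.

C₀ = Dose / Vd = 16.00 / 254 = 0.06299 mg/L
C = C₀ · e^(−k·t) = 0.06299 × e^(−0.01930 × 22.7)
  = 0.06299 × 0.6453 = 0.04065 mg/L
Convert: 0.04065 mg/L × 1000 = 40.65 µg/L

41 µg/L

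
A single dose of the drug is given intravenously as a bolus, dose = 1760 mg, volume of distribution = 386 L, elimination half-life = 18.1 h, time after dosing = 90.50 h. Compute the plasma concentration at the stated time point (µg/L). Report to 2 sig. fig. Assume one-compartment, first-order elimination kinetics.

140 µg/L

C₀ = Dose / Vd = 1760 / 386 = 4.560 mg/L
k = ln2 / t½ = 0.693147 / 18.1 = 0.03830 h⁻¹
t / t½ = 90.50 / 18.1 = 5 half-lives
C = C₀ × (1/2)^5 = 4.560 × 0.03125 = 0.1425 mg/L
Convert: 0.1425 mg/L × 1000 = 142.5 µg/L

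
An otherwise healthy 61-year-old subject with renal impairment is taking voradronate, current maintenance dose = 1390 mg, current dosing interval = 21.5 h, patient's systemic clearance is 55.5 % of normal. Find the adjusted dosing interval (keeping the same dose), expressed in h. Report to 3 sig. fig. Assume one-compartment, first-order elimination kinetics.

To keep the same average steady-state level, dosing rate must scale with clearance.
CL ratio = 55.5 / 100 = 0.5550
New interval (same dose) = 21.5 / 0.5550 = 38.74 h

38.7 h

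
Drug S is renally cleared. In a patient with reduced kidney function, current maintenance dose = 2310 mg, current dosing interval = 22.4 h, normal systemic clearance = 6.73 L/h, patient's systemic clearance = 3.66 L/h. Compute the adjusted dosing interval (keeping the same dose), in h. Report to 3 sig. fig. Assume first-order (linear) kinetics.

41.2 h

To keep the same average steady-state level, dosing rate must scale with clearance.
CL ratio = 3.66 / 6.73 = 0.5438
New interval (same dose) = 22.4 / 0.5438 = 41.19 h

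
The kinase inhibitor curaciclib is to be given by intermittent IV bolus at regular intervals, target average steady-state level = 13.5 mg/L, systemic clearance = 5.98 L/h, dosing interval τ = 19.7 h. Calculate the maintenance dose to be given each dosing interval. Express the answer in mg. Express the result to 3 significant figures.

At steady state, Dose/τ = Css × CL.
Dose = Css × CL × τ = 13.5 × 5.980 × 19.7 = 1590 mg

1590 mg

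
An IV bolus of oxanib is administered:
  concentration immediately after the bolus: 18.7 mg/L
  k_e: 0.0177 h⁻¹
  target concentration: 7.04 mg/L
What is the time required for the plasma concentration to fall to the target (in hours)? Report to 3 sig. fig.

t = ln(C₀ / C) / k = ln(18.70 / 7.04) / 0.01770
  = ln(2.656) / 0.01770 = 0.9768 / 0.01770 = 55.19 h

55.2 h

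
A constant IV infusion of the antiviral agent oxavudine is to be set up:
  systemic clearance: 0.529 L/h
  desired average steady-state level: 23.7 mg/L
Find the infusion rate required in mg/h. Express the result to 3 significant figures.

12.5 mg/h

At steady state, infusion rate R₀ = Css × CL = 23.7 × 0.5290 = 12.54 mg/h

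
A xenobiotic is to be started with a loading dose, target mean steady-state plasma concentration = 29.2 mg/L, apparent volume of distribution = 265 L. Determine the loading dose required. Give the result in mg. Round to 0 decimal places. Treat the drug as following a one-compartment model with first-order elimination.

7738 mg

LD = Css × Vd = 29.2 × 265 = 7738 mg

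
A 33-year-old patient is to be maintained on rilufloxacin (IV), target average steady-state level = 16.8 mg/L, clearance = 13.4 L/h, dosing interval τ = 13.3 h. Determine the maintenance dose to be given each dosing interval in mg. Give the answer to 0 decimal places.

At steady state, Dose/τ = Css × CL.
Dose = Css × CL × τ = 16.8 × 13.40 × 13.3 = 2994 mg

2994 mg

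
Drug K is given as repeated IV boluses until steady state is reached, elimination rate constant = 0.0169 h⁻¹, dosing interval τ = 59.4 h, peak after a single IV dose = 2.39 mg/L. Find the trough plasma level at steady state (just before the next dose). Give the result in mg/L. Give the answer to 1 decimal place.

1.4 mg/L

e^(−kτ) = e^(−0.01690 × 59.4) = 0.3665
Accumulation ratio R = 1 / (1 − e^(−kτ)) = 1 / (1 − 0.3665) = 1.579
Steady-state trough = C₀ × R × e^(−kτ) = 2.39 × 1.579 × 0.3665 = 1.383 mg/L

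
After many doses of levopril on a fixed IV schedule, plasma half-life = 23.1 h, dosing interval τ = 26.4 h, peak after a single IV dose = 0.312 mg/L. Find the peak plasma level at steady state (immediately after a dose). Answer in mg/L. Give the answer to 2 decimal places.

k = ln2 / t½ = 0.693147 / 23.1 = 0.03001 h⁻¹
e^(−kτ) = e^(−0.03001 × 26.4) = 0.4528
Accumulation ratio R = 1 / (1 − e^(−kτ)) = 1 / (1 − 0.4528) = 1.827
Steady-state peak = C₀ × R = 0.312 × 1.827 = 0.5700 mg/L

0.57 mg/L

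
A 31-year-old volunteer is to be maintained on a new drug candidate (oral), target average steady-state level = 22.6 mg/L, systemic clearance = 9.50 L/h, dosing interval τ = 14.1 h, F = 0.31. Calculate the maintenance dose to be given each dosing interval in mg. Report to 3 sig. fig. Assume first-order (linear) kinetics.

9770 mg

At steady state, F × (Dose/τ) = Css × CL.
Dose = Css × CL × τ / F = 22.6 × 9.500 × 14.1 / 0.31 = 9765 mg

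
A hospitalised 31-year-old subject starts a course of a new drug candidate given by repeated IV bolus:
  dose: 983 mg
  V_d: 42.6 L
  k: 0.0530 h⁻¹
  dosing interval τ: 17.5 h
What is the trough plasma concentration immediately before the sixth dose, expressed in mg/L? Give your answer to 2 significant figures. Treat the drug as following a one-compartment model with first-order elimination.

C₀ per dose = Dose / Vd = 983 / 42.6 = 23.08 mg/L
Fraction remaining after one interval: r = e^(−kτ) = e^(−0.05300 × 17.5) = 0.3955
Before dose 6, 5 doses have been given (aged 1τ, 2τ, 3τ, 4τ, 5τ).
C_trough = C₀ × (r + r² + … + r^5) = C₀ × r(1−r^5)/(1−r)
        = 23.08 × 0.3955 × (1 − 0.009677) / (1 − 0.3955) = 14.95 mg/L

15 mg/L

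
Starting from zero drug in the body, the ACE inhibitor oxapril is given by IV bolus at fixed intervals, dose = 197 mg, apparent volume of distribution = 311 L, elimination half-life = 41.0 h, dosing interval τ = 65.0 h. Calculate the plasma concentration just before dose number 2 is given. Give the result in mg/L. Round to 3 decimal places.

0.211 mg/L

C₀ per dose = Dose / Vd = 197 / 311 = 0.6334 mg/L
k = ln2 / t½ = 0.693147 / 41.0 = 0.01691 h⁻¹
Fraction remaining after one interval: r = e^(−kτ) = e^(−0.01691 × 65.0) = 0.3332
Before dose 2, 1 dose has been given (aged 1τ).
C_trough = C₀ × r = 0.6334 × 0.3332 = 0.2110 mg/L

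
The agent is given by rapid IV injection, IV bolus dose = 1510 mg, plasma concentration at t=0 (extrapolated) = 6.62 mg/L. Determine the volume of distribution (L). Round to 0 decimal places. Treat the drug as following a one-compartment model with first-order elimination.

228 L

Vd = Dose / C₀ = 1510 / 6.62 = 228.1 L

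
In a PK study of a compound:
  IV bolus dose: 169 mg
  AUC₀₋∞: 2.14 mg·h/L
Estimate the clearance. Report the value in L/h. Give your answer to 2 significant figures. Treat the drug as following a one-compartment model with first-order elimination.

79 L/h

CL = Dose / AUC = 169 / 2.14 = 78.97 L/h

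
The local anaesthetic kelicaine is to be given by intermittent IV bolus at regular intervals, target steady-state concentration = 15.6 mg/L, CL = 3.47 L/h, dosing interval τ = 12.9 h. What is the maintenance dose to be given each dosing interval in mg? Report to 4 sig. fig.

At steady state, Dose/τ = Css × CL.
Dose = Css × CL × τ = 15.6 × 3.470 × 12.9 = 698.3 mg

698.3 mg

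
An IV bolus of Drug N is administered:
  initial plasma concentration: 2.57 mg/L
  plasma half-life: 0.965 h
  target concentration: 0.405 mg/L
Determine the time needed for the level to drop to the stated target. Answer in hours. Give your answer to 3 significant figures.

2.57 h

k = ln2 / t½ = 0.693147 / 0.965 = 0.7183 h⁻¹
t = ln(C₀ / C) / k = ln(2.570 / 0.405) / 0.7183
  = ln(6.346) / 0.7183 = 1.848 / 0.7183 = 2.573 h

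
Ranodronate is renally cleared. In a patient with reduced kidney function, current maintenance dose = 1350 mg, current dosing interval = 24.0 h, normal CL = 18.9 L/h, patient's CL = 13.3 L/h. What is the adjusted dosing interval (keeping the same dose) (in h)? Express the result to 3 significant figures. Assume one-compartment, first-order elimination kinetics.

34.1 h

To keep the same average steady-state level, dosing rate must scale with clearance.
CL ratio = 13.3 / 18.9 = 0.7037
New interval (same dose) = 24.0 / 0.7037 = 34.11 h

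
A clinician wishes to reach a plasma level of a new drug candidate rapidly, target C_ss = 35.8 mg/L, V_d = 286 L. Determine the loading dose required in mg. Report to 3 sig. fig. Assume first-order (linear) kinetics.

10200 mg

LD = Css × Vd = 35.8 × 286 = 10240 mg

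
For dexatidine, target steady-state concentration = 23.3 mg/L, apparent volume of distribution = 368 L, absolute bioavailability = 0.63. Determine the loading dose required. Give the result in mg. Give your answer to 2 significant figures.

LD = Css × Vd / F = 23.3 × 368 / 0.63 = 13610 mg

14000 mg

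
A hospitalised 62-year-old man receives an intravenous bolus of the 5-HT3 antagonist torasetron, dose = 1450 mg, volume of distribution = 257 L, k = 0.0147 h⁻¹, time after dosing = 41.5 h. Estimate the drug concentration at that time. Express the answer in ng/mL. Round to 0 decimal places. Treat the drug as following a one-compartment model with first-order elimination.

3065 ng/mL

C₀ = Dose / Vd = 1450 / 257 = 5.642 mg/L
C = C₀ · e^(−k·t) = 5.642 × e^(−0.01470 × 41.5)
  = 5.642 × 0.5433 = 3.065 mg/L
Convert: 3.065 mg/L × 1000 = 3065 ng/mL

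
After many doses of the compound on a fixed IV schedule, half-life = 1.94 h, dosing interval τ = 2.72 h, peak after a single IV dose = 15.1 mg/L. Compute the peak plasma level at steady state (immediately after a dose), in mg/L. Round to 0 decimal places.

24 mg/L

k = ln2 / t½ = 0.693147 / 1.94 = 0.3573 h⁻¹
e^(−kτ) = e^(−0.3573 × 2.72) = 0.3784
Accumulation ratio R = 1 / (1 − e^(−kτ)) = 1 / (1 − 0.3784) = 1.609
Steady-state peak = C₀ × R = 15.1 × 1.609 = 24.30 mg/L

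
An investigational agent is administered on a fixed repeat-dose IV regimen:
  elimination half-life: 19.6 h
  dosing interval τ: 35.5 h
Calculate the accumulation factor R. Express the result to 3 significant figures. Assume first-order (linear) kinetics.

1.40

k = ln2 / t½ = 0.693147 / 19.6 = 0.03536 h⁻¹
e^(−kτ) = e^(−0.03536 × 35.5) = 0.2850
Accumulation ratio R = 1 / (1 − e^(−kτ)) = 1 / (1 − 0.2850) = 1.399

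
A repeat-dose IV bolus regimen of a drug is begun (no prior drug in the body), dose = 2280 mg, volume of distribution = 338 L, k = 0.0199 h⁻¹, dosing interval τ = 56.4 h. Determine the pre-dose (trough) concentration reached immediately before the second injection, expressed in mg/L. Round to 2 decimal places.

2.20 mg/L

C₀ per dose = Dose / Vd = 2280 / 338 = 6.746 mg/L
Fraction remaining after one interval: r = e^(−kτ) = e^(−0.01990 × 56.4) = 0.3255
Before dose 2, 1 dose has been given (aged 1τ).
C_trough = C₀ × r = 6.746 × 0.3255 = 2.196 mg/L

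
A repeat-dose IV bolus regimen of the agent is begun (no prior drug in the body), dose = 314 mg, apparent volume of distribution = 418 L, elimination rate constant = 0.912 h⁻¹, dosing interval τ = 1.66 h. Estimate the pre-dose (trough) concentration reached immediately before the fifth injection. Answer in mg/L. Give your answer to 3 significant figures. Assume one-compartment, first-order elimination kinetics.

0.211 mg/L

C₀ per dose = Dose / Vd = 314 / 418 = 0.7512 mg/L
Fraction remaining after one interval: r = e^(−kτ) = e^(−0.9120 × 1.66) = 0.2200
Before dose 5, 4 doses have been given (aged 1τ, 2τ, 3τ, 4τ).
C_trough = C₀ × (r + r² + … + r^4) = C₀ × r(1−r^4)/(1−r)
        = 0.7512 × 0.2200 × (1 − 0.002343) / (1 − 0.2200) = 0.2114 mg/L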